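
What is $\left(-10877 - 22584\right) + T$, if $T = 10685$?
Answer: $-22776$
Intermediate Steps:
$\left(-10877 - 22584\right) + T = \left(-10877 - 22584\right) + 10685 = -33461 + 10685 = -22776$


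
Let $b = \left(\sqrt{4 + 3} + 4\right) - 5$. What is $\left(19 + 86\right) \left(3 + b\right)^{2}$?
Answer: $1155 + 420 \sqrt{7} \approx 2266.2$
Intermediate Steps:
$b = -1 + \sqrt{7}$ ($b = \left(\sqrt{7} + 4\right) - 5 = \left(4 + \sqrt{7}\right) - 5 = -1 + \sqrt{7} \approx 1.6458$)
$\left(19 + 86\right) \left(3 + b\right)^{2} = \left(19 + 86\right) \left(3 - \left(1 - \sqrt{7}\right)\right)^{2} = 105 \left(2 + \sqrt{7}\right)^{2}$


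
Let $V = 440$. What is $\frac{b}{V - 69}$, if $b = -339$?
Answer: $- \frac{339}{371} \approx -0.91375$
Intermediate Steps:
$\frac{b}{V - 69} = - \frac{339}{440 - 69} = - \frac{339}{371}$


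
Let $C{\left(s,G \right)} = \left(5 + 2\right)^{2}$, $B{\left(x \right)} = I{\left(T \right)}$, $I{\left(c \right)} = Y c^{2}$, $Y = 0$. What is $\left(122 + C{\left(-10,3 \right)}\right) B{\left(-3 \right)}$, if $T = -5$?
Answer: $0$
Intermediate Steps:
$I{\left(c \right)} = 0$ ($I{\left(c \right)} = 0 c^{2} = 0$)
$B{\left(x \right)} = 0$
$C{\left(s,G \right)} = 49$ ($C{\left(s,G \right)} = 7^{2} = 49$)
$\left(122 + C{\left(-10,3 \right)}\right) B{\left(-3 \right)} = \left(122 + 49\right) 0 = 171 \cdot 0 = 0$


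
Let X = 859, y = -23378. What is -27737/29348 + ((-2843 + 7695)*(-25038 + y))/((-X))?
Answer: 6894244924253/25209932 ≈ 2.7347e+5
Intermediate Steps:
-27737/29348 + ((-2843 + 7695)*(-25038 + y))/((-X)) = -27737/29348 + ((-2843 + 7695)*(-25038 - 23378))/((-1*859)) = -27737*1/29348 + (4852*(-48416))/(-859) = -27737/29348 - 234914432*(-1/859) = -27737/29348 + 234914432/859 = 6894244924253/25209932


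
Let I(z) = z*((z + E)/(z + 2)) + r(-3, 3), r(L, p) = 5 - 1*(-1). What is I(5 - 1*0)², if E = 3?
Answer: 6724/49 ≈ 137.22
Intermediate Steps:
r(L, p) = 6 (r(L, p) = 5 + 1 = 6)
I(z) = 6 + z*(3 + z)/(2 + z) (I(z) = z*((z + 3)/(z + 2)) + 6 = z*((3 + z)/(2 + z)) + 6 = z*(3 + z)/(2 + z) + 6 = 6 + z*(3 + z)/(2 + z))
I(5 - 1*0)² = ((12 + (5 - 1*0)² + 9*(5 - 1*0))/(2 + (5 - 1*0)))² = ((12 + (5 + 0)² + 9*(5 + 0))/(2 + (5 + 0)))² = ((12 + 5² + 9*5)/(2 + 5))² = ((12 + 25 + 45)/7)² = ((⅐)*82)² = (82/7)² = 6724/49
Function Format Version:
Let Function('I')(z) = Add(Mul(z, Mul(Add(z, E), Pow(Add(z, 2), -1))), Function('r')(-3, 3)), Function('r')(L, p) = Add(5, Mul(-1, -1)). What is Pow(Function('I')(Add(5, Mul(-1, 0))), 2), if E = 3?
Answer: Rational(6724, 49) ≈ 137.22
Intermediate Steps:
Function('r')(L, p) = 6 (Function('r')(L, p) = Add(5, 1) = 6)
Function('I')(z) = Add(6, Mul(z, Pow(Add(2, z), -1), Add(3, z))) (Function('I')(z) = Add(Mul(z, Mul(Add(z, 3), Pow(Add(z, 2), -1))), 6) = Add(Mul(z, Mul(Add(3, z), Pow(Add(2, z), -1))), 6) = Add(Mul(z, Mul(Pow(Add(2, z), -1), Add(3, z))), 6) = Add(Mul(z, Pow(Add(2, z), -1), Add(3, z)), 6) = Add(6, Mul(z, Pow(Add(2, z), -1), Add(3, z))))
Pow(Function('I')(Add(5, Mul(-1, 0))), 2) = Pow(Mul(Pow(Add(2, Add(5, Mul(-1, 0))), -1), Add(12, Pow(Add(5, Mul(-1, 0)), 2), Mul(9, Add(5, Mul(-1, 0))))), 2) = Pow(Mul(Pow(Add(2, Add(5, 0)), -1), Add(12, Pow(Add(5, 0), 2), Mul(9, Add(5, 0)))), 2) = Pow(Mul(Pow(Add(2, 5), -1), Add(12, Pow(5, 2), Mul(9, 5))), 2) = Pow(Mul(Pow(7, -1), Add(12, 25, 45)), 2) = Pow(Mul(Rational(1, 7), 82), 2) = Pow(Rational(82, 7), 2) = Rational(6724, 49)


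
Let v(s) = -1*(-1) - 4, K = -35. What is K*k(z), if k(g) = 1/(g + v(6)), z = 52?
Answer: -5/7 ≈ -0.71429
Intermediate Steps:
v(s) = -3 (v(s) = 1 - 4 = -3)
k(g) = 1/(-3 + g) (k(g) = 1/(g - 3) = 1/(-3 + g))
K*k(z) = -35/(-3 + 52) = -35/49 = -35*1/49 = -5/7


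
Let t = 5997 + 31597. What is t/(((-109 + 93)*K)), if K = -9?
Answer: 18797/72 ≈ 261.07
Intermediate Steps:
t = 37594
t/(((-109 + 93)*K)) = 37594/(((-109 + 93)*(-9))) = 37594/((-16*(-9))) = 37594/144 = 37594*(1/144) = 18797/72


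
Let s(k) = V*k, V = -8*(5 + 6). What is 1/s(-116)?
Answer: 1/10208 ≈ 9.7962e-5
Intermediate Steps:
V = -88 (V = -8*11 = -88)
s(k) = -88*k
1/s(-116) = 1/(-88*(-116)) = 1/10208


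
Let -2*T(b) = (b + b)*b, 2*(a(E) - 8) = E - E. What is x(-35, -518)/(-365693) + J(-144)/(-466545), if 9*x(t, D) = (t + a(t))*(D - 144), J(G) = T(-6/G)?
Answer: -28089329233/5172244770240 ≈ -0.0054308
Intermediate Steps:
a(E) = 8 (a(E) = 8 + (E - E)/2 = 8 + (½)*0 = 8 + 0 = 8)
T(b) = -b² (T(b) = -(b + b)*b/2 = -2*b*b/2 = -b²)
J(G) = -36/G² (J(G) = -(-6/G)² = -36/G²)
x(t, D) = (-144 + D)*(8 + t)/9 (x(t, D) = ((t + 8)*(D - 144))/9 = ((8 + t)*(-144 + D))/9 = ((-144 + D)*(8 + t))/9 = (-144 + D)*(8 + t)/9)
x(-35, -518)/(-365693) + J(-144)/(-466545) = (-128 - 16*(-35) + (8/9)*(-518) + (⅑)*(-518)*(-35))/(-365693) - 36/(-144)²/(-466545) = (-128 + 560 - 4144/9 + 18130/9)*(-1/365693) - 36*1/20736*(-1/466545) = 1986*(-1/365693) - 1/576*(-1/466545) = -1986/365693 + 1/268729920 = -28089329233/5172244770240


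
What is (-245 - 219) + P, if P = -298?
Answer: -762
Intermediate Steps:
(-245 - 219) + P = (-245 - 219) - 298 = -464 - 298 = -762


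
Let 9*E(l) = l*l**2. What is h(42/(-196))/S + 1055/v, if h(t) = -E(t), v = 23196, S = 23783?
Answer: 17212487987/378445941048 ≈ 0.045482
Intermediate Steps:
E(l) = l**3/9 (E(l) = (l*l**2)/9 = l**3/9)
h(t) = -t**3/9
h(42/(-196))/S + 1055/v = -(42/(-196))**3/9/23783 + 1055/23196 = -(42*(-1/196))**3/9*(1/23783) + 1055*(1/23196) = -(-3/14)**3/9*(1/23783) + 1055/23196 = -1/9*(-27/2744)*(1/23783) + 1055/23196 = (3/2744)*(1/23783) + 1055/23196 = 3/65260552 + 1055/23196 = 17212487987/378445941048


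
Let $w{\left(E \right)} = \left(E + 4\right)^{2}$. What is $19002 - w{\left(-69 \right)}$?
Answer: $14777$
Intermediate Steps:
$w{\left(E \right)} = \left(4 + E\right)^{2}$
$19002 - w{\left(-69 \right)} = 19002 - \left(4 - 69\right)^{2} = 19002 - \left(-65\right)^{2} = 19002 - 4225 = 14777$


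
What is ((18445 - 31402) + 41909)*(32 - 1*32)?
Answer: 0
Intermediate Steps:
((18445 - 31402) + 41909)*(32 - 1*32) = (-12957 + 41909)*(32 - 32) = 28952*0 = 0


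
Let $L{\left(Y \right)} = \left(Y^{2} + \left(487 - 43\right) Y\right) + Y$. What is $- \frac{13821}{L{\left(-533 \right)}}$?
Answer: $- \frac{13821}{46904} \approx -0.29467$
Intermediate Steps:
$L{\left(Y \right)} = Y^{2} + 445 Y$ ($L{\left(Y \right)} = \left(Y^{2} + 444 Y\right) + Y = Y^{2} + 445 Y$)
$- \frac{13821}{L{\left(-533 \right)}} = - \frac{13821}{\left(-533\right) \left(445 - 533\right)} = - \frac{13821}{\left(-533\right) \left(-88\right)} = - \frac{13821}{46904}$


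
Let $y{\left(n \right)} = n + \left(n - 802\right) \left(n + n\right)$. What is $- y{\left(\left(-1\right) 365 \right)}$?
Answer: $-851545$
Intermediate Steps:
$y{\left(n \right)} = n + 2 n \left(-802 + n\right)$ ($y{\left(n \right)} = n + \left(-802 + n\right) 2 n = n + 2 n \left(-802 + n\right)$)
$- y{\left(\left(-1\right) 365 \right)} = - \left(-1\right) 365 \left(-1603 + 2 \left(\left(-1\right) 365\right)\right) = - \left(-365\right) \left(-1603 + 2 \left(-365\right)\right) = - \left(-365\right) \left(-1603 - 730\right) = - \left(-365\right) \left(-2333\right) = \left(-1\right) 851545 = -851545$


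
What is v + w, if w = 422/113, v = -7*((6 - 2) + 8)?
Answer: -9070/113 ≈ -80.266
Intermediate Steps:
v = -84 (v = -7*(4 + 8) = -7*12 = -84)
w = 422/113 (w = 422*(1/113) = 422/113 ≈ 3.7345)
v + w = -84 + 422/113 = -9070/113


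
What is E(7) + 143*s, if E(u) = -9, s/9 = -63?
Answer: -81090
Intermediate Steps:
s = -567 (s = 9*(-63) = -567)
E(7) + 143*s = -9 + 143*(-567) = -9 - 81081 = -81090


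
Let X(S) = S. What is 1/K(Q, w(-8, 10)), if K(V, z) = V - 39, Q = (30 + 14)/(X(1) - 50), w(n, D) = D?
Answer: -49/1955 ≈ -0.025064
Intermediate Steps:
Q = -44/49 (Q = (30 + 14)/(1 - 50) = 44/(-49) = 44*(-1/49) = -44/49 ≈ -0.89796)
K(V, z) = -39 + V
1/K(Q, w(-8, 10)) = 1/(-39 - 44/49) = 1/(-1955/49) = -49/1955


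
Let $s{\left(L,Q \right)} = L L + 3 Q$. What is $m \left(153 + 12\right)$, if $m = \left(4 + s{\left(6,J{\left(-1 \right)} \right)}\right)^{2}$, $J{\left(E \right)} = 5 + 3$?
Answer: $675840$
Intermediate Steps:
$J{\left(E \right)} = 8$
$s{\left(L,Q \right)} = L^{2} + 3 Q$
$m = 4096$ ($m = \left(4 + \left(6^{2} + 3 \cdot 8\right)\right)^{2} = \left(4 + \left(36 + 24\right)\right)^{2} = \left(4 + 60\right)^{2} = 64^{2} = 4096$)
$m \left(153 + 12\right) = 4096 \left(153 + 12\right) = 4096 \cdot 165 = 675840$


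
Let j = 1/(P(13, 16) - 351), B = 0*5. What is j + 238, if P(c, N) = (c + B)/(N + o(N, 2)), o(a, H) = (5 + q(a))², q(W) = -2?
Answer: 2085331/8762 ≈ 238.00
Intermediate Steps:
o(a, H) = 9 (o(a, H) = (5 - 2)² = 3² = 9)
B = 0
P(c, N) = c/(9 + N) (P(c, N) = (c + 0)/(N + 9) = c/(9 + N))
j = -25/8762 (j = 1/(13/(9 + 16) - 351) = 1/(13/25 - 351) = 1/(-8762/25) = -25/8762 ≈ -0.0028532)
j + 238 = -25/8762 + 238 = 2085331/8762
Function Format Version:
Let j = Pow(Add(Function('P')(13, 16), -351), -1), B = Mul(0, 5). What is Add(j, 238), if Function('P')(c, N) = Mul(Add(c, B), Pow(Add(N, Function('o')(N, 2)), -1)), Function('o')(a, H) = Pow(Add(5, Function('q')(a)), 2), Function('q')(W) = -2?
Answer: Rational(2085331, 8762) ≈ 238.00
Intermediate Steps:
Function('o')(a, H) = 9 (Function('o')(a, H) = Pow(Add(5, -2), 2) = Pow(3, 2) = 9)
B = 0
Function('P')(c, N) = Mul(c, Pow(Add(9, N), -1)) (Function('P')(c, N) = Mul(Add(c, 0), Pow(Add(N, 9), -1)) = Mul(c, Pow(Add(9, N), -1)))
j = Rational(-25, 8762) (j = Pow(Add(Mul(13, Pow(Add(9, 16), -1)), -351), -1) = Pow(Add(Mul(13, Pow(25, -1)), -351), -1) = Pow(Add(Mul(13, Rational(1, 25)), -351), -1) = Pow(Add(Rational(13, 25), -351), -1) = Pow(Rational(-8762, 25), -1) = Rational(-25, 8762) ≈ -0.0028532)
Add(j, 238) = Add(Rational(-25, 8762), 238) = Rational(2085331, 8762)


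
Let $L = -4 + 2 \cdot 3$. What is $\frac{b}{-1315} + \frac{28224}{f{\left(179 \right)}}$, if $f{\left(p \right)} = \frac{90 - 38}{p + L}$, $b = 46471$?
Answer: $\frac{1678829717}{17095} \approx 98206.0$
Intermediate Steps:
$L = 2$ ($L = -4 + 6 = 2$)
$f{\left(p \right)} = \frac{52}{2 + p}$ ($f{\left(p \right)} = \frac{90 - 38}{p + 2} = \frac{52}{2 + p}$)
$\frac{b}{-1315} + \frac{28224}{f{\left(179 \right)}} = \frac{46471}{-1315} + \frac{28224}{52 \frac{1}{2 + 179}} = 46471 \left(- \frac{1}{1315}\right) + \frac{28224}{52 \cdot \frac{1}{181}} = - \frac{46471}{1315} + \frac{28224}{52 \cdot \frac{1}{181}} = - \frac{46471}{1315} + \frac{28224}{\frac{52}{181}} = - \frac{46471}{1315} + 28224 \cdot \frac{181}{52} = - \frac{46471}{1315} + \frac{1277136}{13} = \frac{1678829717}{17095}$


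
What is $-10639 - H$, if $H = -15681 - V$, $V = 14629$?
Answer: $19671$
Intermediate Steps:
$H = -30310$ ($H = -15681 - 14629 = -30310$)
$-10639 - H = -10639 - -30310 = -10639 + 30310 = 19671$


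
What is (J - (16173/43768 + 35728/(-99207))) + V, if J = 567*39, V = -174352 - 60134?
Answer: -922143139950755/4342091976 ≈ -2.1237e+5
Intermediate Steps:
V = -234486
J = 22113
(J - (16173/43768 + 35728/(-99207))) + V = (22113 - (16173/43768 + 35728/(-99207))) - 234486 = (22113 - (16173*(1/43768) + 35728*(-1/99207))) - 234486 = (22113 - (16173/43768 - 35728/99207)) - 234486 = (22113 - 1*40731707/4342091976) - 234486 = (22113 - 40731707/4342091976) - 234486 = 96016639133581/4342091976 - 234486 = -922143139950755/4342091976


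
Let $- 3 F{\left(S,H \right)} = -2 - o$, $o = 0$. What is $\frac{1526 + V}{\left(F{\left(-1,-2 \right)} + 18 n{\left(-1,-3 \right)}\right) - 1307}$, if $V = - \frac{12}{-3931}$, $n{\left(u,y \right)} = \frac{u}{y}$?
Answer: $- \frac{17996154}{15334831} \approx -1.1735$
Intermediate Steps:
$F{\left(S,H \right)} = \frac{2}{3}$ ($F{\left(S,H \right)} = - \frac{-2 - 0}{3} = - \frac{-2 + 0}{3} = \left(- \frac{1}{3}\right) \left(-2\right) = \frac{2}{3}$)
$V = \frac{12}{3931}$ ($V = \left(-12\right) \left(- \frac{1}{3931}\right) = \frac{12}{3931} \approx 0.0030527$)
$\frac{1526 + V}{\left(F{\left(-1,-2 \right)} + 18 n{\left(-1,-3 \right)}\right) - 1307} = \frac{1526 + \frac{12}{3931}}{\left(\frac{2}{3} + 18 \left(- \frac{1}{-3}\right)\right) - 1307} = \frac{5998718}{3931 \left(\left(\frac{2}{3} + 18 \left(\left(-1\right) \left(- \frac{1}{3}\right)\right)\right) - 1307\right)} = \frac{5998718}{3931 \left(\left(\frac{2}{3} + 18 \cdot \frac{1}{3}\right) - 1307\right)} = \frac{5998718}{3931 \left(\left(\frac{2}{3} + 6\right) - 1307\right)} = \frac{5998718}{3931 \left(\frac{20}{3} - 1307\right)} = \frac{5998718}{3931 \left(- \frac{3901}{3}\right)} = \frac{5998718}{3931} \left(- \frac{3}{3901}\right) = - \frac{17996154}{15334831}$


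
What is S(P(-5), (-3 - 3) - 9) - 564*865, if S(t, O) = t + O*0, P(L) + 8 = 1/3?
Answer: -1463603/3 ≈ -4.8787e+5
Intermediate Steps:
P(L) = -23/3 (P(L) = -8 + 1/3 = -8 + ⅓ = -23/3)
S(t, O) = t (S(t, O) = t + 0 = t)
S(P(-5), (-3 - 3) - 9) - 564*865 = -23/3 - 564*865 = -23/3 - 487860 = -1463603/3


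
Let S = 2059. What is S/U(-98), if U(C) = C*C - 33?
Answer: 2059/9571 ≈ 0.21513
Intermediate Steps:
U(C) = -33 + C² (U(C) = C² - 33 = -33 + C²)
S/U(-98) = 2059/(-33 + (-98)²) = 2059/(-33 + 9604) = 2059/9571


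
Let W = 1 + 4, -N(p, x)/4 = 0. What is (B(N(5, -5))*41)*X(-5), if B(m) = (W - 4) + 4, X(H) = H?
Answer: -1025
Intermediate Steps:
N(p, x) = 0 (N(p, x) = -4*0 = 0)
W = 5
B(m) = 5 (B(m) = (5 - 4) + 4 = 1 + 4 = 5)
(B(N(5, -5))*41)*X(-5) = (5*41)*(-5) = 205*(-5) = -1025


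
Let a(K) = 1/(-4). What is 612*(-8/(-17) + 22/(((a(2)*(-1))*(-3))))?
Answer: -17664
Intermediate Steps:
a(K) = -¼
612*(-8/(-17) + 22/(((a(2)*(-1))*(-3)))) = 612*(-8/(-17) + 22/((-¼*(-1)*(-3)))) = 612*(-8*(-1/17) + 22/(((¼)*(-3)))) = 612*(8/17 + 22/(-¾)) = 612*(8/17 + 22*(-4/3)) = 612*(8/17 - 88/3) = 612*(-1472/51) = -17664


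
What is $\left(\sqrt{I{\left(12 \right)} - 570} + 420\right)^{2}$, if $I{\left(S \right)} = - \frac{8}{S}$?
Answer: $\frac{527488}{3} + 1120 i \sqrt{321} \approx 1.7583 \cdot 10^{5} + 20066.0 i$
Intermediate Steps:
$\left(\sqrt{I{\left(12 \right)} - 570} + 420\right)^{2} = \left(\sqrt{- \frac{8}{12} - 570} + 420\right)^{2} = \left(\sqrt{\left(-8\right) \frac{1}{12} - 570} + 420\right)^{2} = \left(\sqrt{- \frac{2}{3} - 570} + 420\right)^{2} = \left(\sqrt{- \frac{1712}{3}} + 420\right)^{2} = \left(\frac{4 i \sqrt{321}}{3} + 420\right)^{2} = \left(420 + \frac{4 i \sqrt{321}}{3}\right)^{2}$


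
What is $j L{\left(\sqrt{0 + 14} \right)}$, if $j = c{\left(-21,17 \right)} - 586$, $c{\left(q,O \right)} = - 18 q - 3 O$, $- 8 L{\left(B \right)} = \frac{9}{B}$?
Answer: $\frac{333 \sqrt{14}}{16} \approx 77.873$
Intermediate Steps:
$L{\left(B \right)} = - \frac{9}{8 B}$ ($L{\left(B \right)} = - \frac{9 \frac{1}{B}}{8} = - \frac{9}{8 B}$)
$j = -259$ ($j = \left(\left(-18\right) \left(-21\right) - 51\right) - 586 = \left(378 - 51\right) - 586 = 327 - 586 = -259$)
$j L{\left(\sqrt{0 + 14} \right)} = - 259 \left(- \frac{9}{8 \sqrt{0 + 14}}\right) = - 259 \left(- \frac{9}{8 \sqrt{14}}\right) = - 259 \left(- \frac{9 \frac{\sqrt{14}}{14}}{8}\right) = - 259 \left(- \frac{9 \sqrt{14}}{112}\right) = \frac{333 \sqrt{14}}{16}$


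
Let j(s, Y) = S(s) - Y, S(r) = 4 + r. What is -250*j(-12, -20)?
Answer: -3000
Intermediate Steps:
j(s, Y) = 4 + s - Y (j(s, Y) = (4 + s) - Y = 4 + s - Y)
-250*j(-12, -20) = -250*(4 - 12 - 1*(-20)) = -250*(4 - 12 + 20) = -250*12 = -3000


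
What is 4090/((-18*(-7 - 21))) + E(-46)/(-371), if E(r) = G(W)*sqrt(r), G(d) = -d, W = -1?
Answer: 2045/252 - I*sqrt(46)/371 ≈ 8.1151 - 0.018281*I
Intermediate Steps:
E(r) = sqrt(r) (E(r) = (-1*(-1))*sqrt(r) = 1*sqrt(r) = sqrt(r))
4090/((-18*(-7 - 21))) + E(-46)/(-371) = 4090/((-18*(-7 - 21))) + sqrt(-46)/(-371) = 4090/((-18*(-28))) + (I*sqrt(46))*(-1/371) = 4090/504 - I*sqrt(46)/371 = 4090*(1/504) - I*sqrt(46)/371 = 2045/252 - I*sqrt(46)/371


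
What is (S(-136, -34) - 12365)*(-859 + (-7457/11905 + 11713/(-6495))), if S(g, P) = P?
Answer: 55058430703333/5154865 ≈ 1.0681e+7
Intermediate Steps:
(S(-136, -34) - 12365)*(-859 + (-7457/11905 + 11713/(-6495))) = (-34 - 12365)*(-859 + (-7457/11905 + 11713/(-6495))) = -12399*(-859 + (-7457*1/11905 + 11713*(-1/6495))) = -12399*(-859 + (-7457/11905 - 11713/6495)) = -12399*(-859 - 37575296/15464595) = -12399*(-13321662401/15464595) = 55058430703333/5154865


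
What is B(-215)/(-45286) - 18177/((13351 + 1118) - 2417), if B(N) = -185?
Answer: -410467001/272893436 ≈ -1.5041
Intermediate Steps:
B(-215)/(-45286) - 18177/((13351 + 1118) - 2417) = -185/(-45286) - 18177/((13351 + 1118) - 2417) = -185*(-1/45286) - 18177/(14469 - 2417) = 185/45286 - 18177/12052 = -410467001/272893436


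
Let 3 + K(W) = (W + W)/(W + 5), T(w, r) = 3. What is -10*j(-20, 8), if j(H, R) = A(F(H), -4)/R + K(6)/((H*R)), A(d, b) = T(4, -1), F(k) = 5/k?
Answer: -681/176 ≈ -3.8693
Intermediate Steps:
K(W) = -3 + 2*W/(5 + W) (K(W) = -3 + (W + W)/(W + 5) = -3 + (2*W)/(5 + W) = -3 + 2*W/(5 + W))
A(d, b) = 3
j(H, R) = 3/R - 21/(11*H*R) (j(H, R) = 3/R + ((-15 - 1*6)/(5 + 6))/((H*R)) = 3/R + ((-15 - 6)/11)*(1/(H*R)) = 3/R + ((1/11)*(-21))*(1/(H*R)) = 3/R - 21/(11*H*R))
-10*j(-20, 8) = -30*(-7 + 11*(-20))/(11*(-20)*8) = -30*(-1)*(-7 - 220)/(11*20*8) = -30*(-1)*(-227)/(11*20*8) = -10*681/1760 = -681/176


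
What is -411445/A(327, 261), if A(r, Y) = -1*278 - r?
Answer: 82289/121 ≈ 680.07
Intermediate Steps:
A(r, Y) = -278 - r
-411445/A(327, 261) = -411445/(-278 - 1*327) = -411445/(-278 - 327) = -411445/(-605) = -411445*(-1/605) = 82289/121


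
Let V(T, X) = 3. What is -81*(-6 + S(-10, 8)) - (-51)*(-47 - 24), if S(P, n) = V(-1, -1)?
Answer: -3378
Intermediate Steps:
S(P, n) = 3
-81*(-6 + S(-10, 8)) - (-51)*(-47 - 24) = -81*(-6 + 3) - (-51)*(-47 - 24) = -81*(-3) - (-51)*(-71) = 243 - 1*3621 = 243 - 3621 = -3378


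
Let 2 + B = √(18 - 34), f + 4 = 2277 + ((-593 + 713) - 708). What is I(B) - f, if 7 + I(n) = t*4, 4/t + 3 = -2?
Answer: -8476/5 ≈ -1695.2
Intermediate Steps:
t = -⅘ (t = 4/(-3 - 2) = 4/(-5) = 4*(-⅕) = -⅘ ≈ -0.80000)
f = 1685 (f = -4 + (2277 + ((-593 + 713) - 708)) = -4 + (2277 + (120 - 708)) = -4 + (2277 - 588) = -4 + 1689 = 1685)
B = -2 + 4*I (B = -2 + √(18 - 34) = -2 + √(-16) = -2 + 4*I ≈ -2.0 + 4.0*I)
I(n) = -51/5 (I(n) = -7 - ⅘*4 = -7 - 16/5 = -51/5)
I(B) - f = -51/5 - 1*1685 = -51/5 - 1685 = -8476/5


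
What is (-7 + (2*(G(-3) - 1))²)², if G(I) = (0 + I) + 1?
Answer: 841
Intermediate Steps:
G(I) = 1 + I (G(I) = I + 1 = 1 + I)
(-7 + (2*(G(-3) - 1))²)² = (-7 + (2*((1 - 3) - 1))²)² = (-7 + (2*(-2 - 1))²)² = (-7 + (2*(-3))²)² = (-7 + (-6)²)² = (-7 + 36)² = 29² = 841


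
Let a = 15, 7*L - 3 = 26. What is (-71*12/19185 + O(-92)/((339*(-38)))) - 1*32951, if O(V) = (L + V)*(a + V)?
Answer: -904854383851/27460130 ≈ -32952.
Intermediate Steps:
L = 29/7 (L = 3/7 + (⅐)*26 = 3/7 + 26/7 = 29/7 ≈ 4.1429)
O(V) = (15 + V)*(29/7 + V) (O(V) = (29/7 + V)*(15 + V) = (15 + V)*(29/7 + V))
(-71*12/19185 + O(-92)/((339*(-38)))) - 1*32951 = (-71*12/19185 + (435/7 + (-92)² + (134/7)*(-92))/((339*(-38)))) - 1*32951 = (-852*1/19185 + (435/7 + 8464 - 12328/7)/(-12882)) - 32951 = (-284/6395 + 6765*(-1/12882)) - 32951 = (-284/6395 - 2255/4294) - 32951 = -15640221/27460130 - 32951 = -904854383851/27460130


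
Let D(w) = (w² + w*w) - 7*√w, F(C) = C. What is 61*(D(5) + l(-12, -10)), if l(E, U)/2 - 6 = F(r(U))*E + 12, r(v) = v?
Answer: 19886 - 427*√5 ≈ 18931.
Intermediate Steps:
D(w) = -7*√w + 2*w² (D(w) = (w² + w²) - 7*√w = 2*w² - 7*√w = -7*√w + 2*w²)
l(E, U) = 36 + 2*E*U (l(E, U) = 12 + 2*(U*E + 12) = 12 + 2*(E*U + 12) = 12 + 2*(12 + E*U) = 12 + (24 + 2*E*U) = 36 + 2*E*U)
61*(D(5) + l(-12, -10)) = 61*((-7*√5 + 2*5²) + (36 + 2*(-12)*(-10))) = 61*((-7*√5 + 2*25) + (36 + 240)) = 61*((-7*√5 + 50) + 276) = 61*((50 - 7*√5) + 276) = 61*(326 - 7*√5) = 19886 - 427*√5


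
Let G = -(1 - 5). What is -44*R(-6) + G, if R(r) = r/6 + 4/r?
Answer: 232/3 ≈ 77.333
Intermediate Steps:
R(r) = 4/r + r/6 (R(r) = r*(⅙) + 4/r = r/6 + 4/r = 4/r + r/6)
G = 4 (G = -1*(-4) = 4)
-44*R(-6) + G = -44*(4/(-6) + (⅙)*(-6)) + 4 = -44*(4*(-⅙) - 1) + 4 = -44*(-⅔ - 1) + 4 = -44*(-5/3) + 4 = 220/3 + 4 = 232/3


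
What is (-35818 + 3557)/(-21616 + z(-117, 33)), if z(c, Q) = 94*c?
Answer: 32261/32614 ≈ 0.98918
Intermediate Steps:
(-35818 + 3557)/(-21616 + z(-117, 33)) = (-35818 + 3557)/(-21616 + 94*(-117)) = -32261/(-21616 - 10998) = -32261/(-32614) = -32261*(-1/32614) = 32261/32614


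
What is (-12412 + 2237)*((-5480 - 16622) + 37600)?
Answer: -157692150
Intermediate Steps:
(-12412 + 2237)*((-5480 - 16622) + 37600) = -10175*(-22102 + 37600) = -10175*15498 = -157692150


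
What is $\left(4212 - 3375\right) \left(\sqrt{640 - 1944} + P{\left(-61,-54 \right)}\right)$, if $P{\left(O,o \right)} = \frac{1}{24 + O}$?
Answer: $- \frac{837}{37} + 1674 i \sqrt{326} \approx -22.622 + 30225.0 i$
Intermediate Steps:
$\left(4212 - 3375\right) \left(\sqrt{640 - 1944} + P{\left(-61,-54 \right)}\right) = \left(4212 - 3375\right) \left(\sqrt{640 - 1944} + \frac{1}{24 - 61}\right) = 837 \left(\sqrt{-1304} + \frac{1}{-37}\right) = 837 \left(2 i \sqrt{326} - \frac{1}{37}\right) = 837 \left(- \frac{1}{37} + 2 i \sqrt{326}\right) = - \frac{837}{37} + 1674 i \sqrt{326}$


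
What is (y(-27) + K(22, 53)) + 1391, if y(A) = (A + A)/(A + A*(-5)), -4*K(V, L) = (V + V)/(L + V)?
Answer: 208553/150 ≈ 1390.4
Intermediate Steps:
K(V, L) = -V/(2*(L + V)) (K(V, L) = -(V + V)/(4*(L + V)) = -2*V/(4*(L + V)) = -V/(2*(L + V)))
y(A) = -½ (y(A) = (2*A)/(A - 5*A) = (2*A)/((-4*A)) = (2*A)*(-1/(4*A)) = -½)
(y(-27) + K(22, 53)) + 1391 = (-½ - 1*22/(2*53 + 2*22)) + 1391 = (-½ - 1*22/(106 + 44)) + 1391 = (-½ - 1*22/150) + 1391 = (-½ - 1*22*1/150) + 1391 = (-½ - 11/75) + 1391 = -97/150 + 1391 = 208553/150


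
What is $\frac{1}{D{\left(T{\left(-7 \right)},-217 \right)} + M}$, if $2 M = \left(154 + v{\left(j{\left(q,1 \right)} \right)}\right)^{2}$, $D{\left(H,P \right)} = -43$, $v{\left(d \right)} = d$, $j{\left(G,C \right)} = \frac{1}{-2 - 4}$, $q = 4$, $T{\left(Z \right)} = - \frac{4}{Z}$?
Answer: $\frac{72}{848833} \approx 8.4822 \cdot 10^{-5}$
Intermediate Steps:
$j{\left(G,C \right)} = - \frac{1}{6}$ ($j{\left(G,C \right)} = \frac{1}{-6} = - \frac{1}{6}$)
$M = \frac{851929}{72}$ ($M = \frac{\left(154 - \frac{1}{6}\right)^{2}}{2} = \frac{\left(\frac{923}{6}\right)^{2}}{2} = \frac{1}{2} \cdot \frac{851929}{36} = \frac{851929}{72} \approx 11832.0$)
$\frac{1}{D{\left(T{\left(-7 \right)},-217 \right)} + M} = \frac{1}{-43 + \frac{851929}{72}} = \frac{1}{\frac{848833}{72}} = \frac{72}{848833}$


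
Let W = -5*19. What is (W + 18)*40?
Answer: -3080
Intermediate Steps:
W = -95
(W + 18)*40 = (-95 + 18)*40 = -77*40 = -3080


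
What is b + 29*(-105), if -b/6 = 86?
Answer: -3561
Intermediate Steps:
b = -516 (b = -6*86 = -516)
b + 29*(-105) = -516 + 29*(-105) = -516 - 3045 = -3561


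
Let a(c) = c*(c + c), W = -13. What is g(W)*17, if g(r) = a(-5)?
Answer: 850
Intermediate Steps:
a(c) = 2*c² (a(c) = c*(2*c) = 2*c²)
g(r) = 50 (g(r) = 2*(-5)² = 2*25 = 50)
g(W)*17 = 50*17 = 850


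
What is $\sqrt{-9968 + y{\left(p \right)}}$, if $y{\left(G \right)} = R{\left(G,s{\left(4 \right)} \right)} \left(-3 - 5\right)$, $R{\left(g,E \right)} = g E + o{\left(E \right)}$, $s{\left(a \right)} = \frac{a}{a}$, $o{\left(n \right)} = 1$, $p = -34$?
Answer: $2 i \sqrt{2426} \approx 98.509 i$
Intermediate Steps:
$s{\left(a \right)} = 1$
$R{\left(g,E \right)} = 1 + E g$ ($R{\left(g,E \right)} = g E + 1 = E g + 1 = 1 + E g$)
$y{\left(G \right)} = -8 - 8 G$ ($y{\left(G \right)} = \left(1 + 1 G\right) \left(-3 - 5\right) = \left(1 + G\right) \left(-8\right) = -8 - 8 G$)
$\sqrt{-9968 + y{\left(p \right)}} = \sqrt{-9968 - -264} = \sqrt{-9968 + \left(-8 + 272\right)} = \sqrt{-9968 + 264} = \sqrt{-9704} = 2 i \sqrt{2426}$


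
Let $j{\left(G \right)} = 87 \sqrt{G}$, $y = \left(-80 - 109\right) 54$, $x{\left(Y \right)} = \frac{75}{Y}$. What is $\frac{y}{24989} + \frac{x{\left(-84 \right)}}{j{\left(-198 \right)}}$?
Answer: $- \frac{10206}{24989} + \frac{25 i \sqrt{22}}{160776} \approx -0.40842 + 0.00072934 i$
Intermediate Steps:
$y = -10206$ ($y = \left(-189\right) 54 = -10206$)
$\frac{y}{24989} + \frac{x{\left(-84 \right)}}{j{\left(-198 \right)}} = - \frac{10206}{24989} + \frac{75 \frac{1}{-84}}{87 \sqrt{-198}} = \left(-10206\right) \frac{1}{24989} + \frac{75 \left(- \frac{1}{84}\right)}{87 \cdot 3 i \sqrt{22}} = - \frac{10206}{24989} - \frac{25}{28 \cdot 261 i \sqrt{22}} = - \frac{10206}{24989} - \frac{25 \left(- \frac{i \sqrt{22}}{5742}\right)}{28} = - \frac{10206}{24989} + \frac{25 i \sqrt{22}}{160776}$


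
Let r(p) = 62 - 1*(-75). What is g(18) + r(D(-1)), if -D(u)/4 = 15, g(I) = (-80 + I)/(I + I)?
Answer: 2435/18 ≈ 135.28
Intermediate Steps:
g(I) = (-80 + I)/(2*I) (g(I) = (-80 + I)/((2*I)) = (-80 + I)*(1/(2*I)) = (-80 + I)/(2*I))
D(u) = -60 (D(u) = -4*15 = -60)
r(p) = 137 (r(p) = 62 + 75 = 137)
g(18) + r(D(-1)) = (1/2)*(-80 + 18)/18 + 137 = (1/2)*(1/18)*(-62) + 137 = -31/18 + 137 = 2435/18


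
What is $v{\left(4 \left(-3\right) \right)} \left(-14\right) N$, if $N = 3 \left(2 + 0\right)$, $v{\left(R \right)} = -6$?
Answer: $504$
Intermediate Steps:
$N = 6$ ($N = 3 \cdot 2 = 6$)
$v{\left(4 \left(-3\right) \right)} \left(-14\right) N = \left(-6\right) \left(-14\right) 6 = 84 \cdot 6 = 504$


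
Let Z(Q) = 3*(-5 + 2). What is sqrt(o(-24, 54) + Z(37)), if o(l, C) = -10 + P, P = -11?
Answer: I*sqrt(30) ≈ 5.4772*I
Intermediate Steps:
Z(Q) = -9 (Z(Q) = 3*(-3) = -9)
o(l, C) = -21 (o(l, C) = -10 - 11 = -21)
sqrt(o(-24, 54) + Z(37)) = sqrt(-21 - 9) = sqrt(-30) = I*sqrt(30)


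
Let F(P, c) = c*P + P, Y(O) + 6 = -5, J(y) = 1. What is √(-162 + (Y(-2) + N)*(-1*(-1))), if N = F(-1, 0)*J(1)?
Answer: I*√174 ≈ 13.191*I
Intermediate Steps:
Y(O) = -11 (Y(O) = -6 - 5 = -11)
F(P, c) = P + P*c (F(P, c) = P*c + P = P + P*c)
N = -1 (N = -(1 + 0)*1 = -1*1*1 = -1*1 = -1)
√(-162 + (Y(-2) + N)*(-1*(-1))) = √(-162 + (-11 - 1)*(-1*(-1))) = √(-162 - 12*1) = √(-162 - 12) = √(-174) = I*√174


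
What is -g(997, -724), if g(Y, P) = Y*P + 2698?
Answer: 719130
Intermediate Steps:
g(Y, P) = 2698 + P*Y (g(Y, P) = P*Y + 2698 = 2698 + P*Y)
-g(997, -724) = -(2698 - 724*997) = -(2698 - 721828) = -1*(-719130) = 719130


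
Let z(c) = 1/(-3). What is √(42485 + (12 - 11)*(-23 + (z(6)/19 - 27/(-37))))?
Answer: 2*√47217272685/2109 ≈ 206.06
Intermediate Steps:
z(c) = -⅓
√(42485 + (12 - 11)*(-23 + (z(6)/19 - 27/(-37)))) = √(42485 + (12 - 11)*(-23 + (-⅓/19 - 27/(-37)))) = √(42485 + 1*(-23 + (-⅓*1/19 - 27*(-1/37)))) = √(42485 + 1*(-23 + (-1/57 + 27/37))) = √(42485 + 1*(-23 + 1502/2109)) = √(42485 + 1*(-47005/2109)) = √(42485 - 47005/2109) = √(89553860/2109) = 2*√47217272685/2109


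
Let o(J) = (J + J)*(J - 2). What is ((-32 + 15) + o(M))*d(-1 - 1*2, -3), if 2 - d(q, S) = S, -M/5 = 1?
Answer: 265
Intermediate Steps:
M = -5 (M = -5*1 = -5)
d(q, S) = 2 - S
o(J) = 2*J*(-2 + J) (o(J) = (2*J)*(-2 + J) = 2*J*(-2 + J))
((-32 + 15) + o(M))*d(-1 - 1*2, -3) = ((-32 + 15) + 2*(-5)*(-2 - 5))*(2 - 1*(-3)) = (-17 + 2*(-5)*(-7))*(2 + 3) = (-17 + 70)*5 = 53*5 = 265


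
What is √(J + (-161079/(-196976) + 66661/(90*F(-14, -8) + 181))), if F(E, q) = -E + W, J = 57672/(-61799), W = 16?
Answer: √1769750593152354835702155697/8767545503236 ≈ 4.7982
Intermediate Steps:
J = -57672/61799 (J = 57672*(-1/61799) = -57672/61799 ≈ -0.93322)
F(E, q) = 16 - E (F(E, q) = -E + 16 = 16 - E)
√(J + (-161079/(-196976) + 66661/(90*F(-14, -8) + 181))) = √(-57672/61799 + (-161079/(-196976) + 66661/(90*(16 - 1*(-14)) + 181))) = √(-57672/61799 + (-161079*(-1/196976) + 66661/(90*(16 + 14) + 181))) = √(-57672/61799 + (161079/196976 + 66661/(90*30 + 181))) = √(-57672/61799 + (161079/196976 + 66661/(2700 + 181))) = √(-57672/61799 + (161079/196976 + 66661/2881)) = √(-57672/61799 + 13594685735/567487856) = √(807409824106033/35070182012944) = √1769750593152354835702155697/8767545503236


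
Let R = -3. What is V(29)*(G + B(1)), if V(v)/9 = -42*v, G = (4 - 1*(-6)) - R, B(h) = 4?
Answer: -186354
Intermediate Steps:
G = 13 (G = (4 - 1*(-6)) - 1*(-3) = (4 + 6) + 3 = 10 + 3 = 13)
V(v) = -378*v (V(v) = 9*(-42*v) = -378*v)
V(29)*(G + B(1)) = (-378*29)*(13 + 4) = -10962*17 = -186354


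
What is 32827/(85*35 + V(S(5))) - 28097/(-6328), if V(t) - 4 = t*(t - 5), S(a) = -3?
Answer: 41729221/2714712 ≈ 15.372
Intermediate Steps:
V(t) = 4 + t*(-5 + t) (V(t) = 4 + t*(t - 5) = 4 + t*(-5 + t))
32827/(85*35 + V(S(5))) - 28097/(-6328) = 32827/(85*35 + (4 + (-3)**2 - 5*(-3))) - 28097/(-6328) = 32827/(2975 + (4 + 9 + 15)) - 28097*(-1/6328) = 32827/(2975 + 28) + 28097/6328 = 32827/3003 + 28097/6328 = 41729221/2714712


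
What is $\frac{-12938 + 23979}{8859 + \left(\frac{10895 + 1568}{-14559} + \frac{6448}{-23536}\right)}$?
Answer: $\frac{236457246849}{189702703901} \approx 1.2465$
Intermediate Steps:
$\frac{-12938 + 23979}{8859 + \left(\frac{10895 + 1568}{-14559} + \frac{6448}{-23536}\right)} = \frac{11041}{8859 + \left(12463 \left(- \frac{1}{14559}\right) + 6448 \left(- \frac{1}{23536}\right)\right)} = \frac{11041}{8859 - \frac{24200350}{21416289}} = \frac{11041}{\frac{189702703901}{21416289}} = 11041 \cdot \frac{21416289}{189702703901} = \frac{236457246849}{189702703901}$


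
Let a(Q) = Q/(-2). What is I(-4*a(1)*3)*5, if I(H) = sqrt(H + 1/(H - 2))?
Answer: 25/2 ≈ 12.500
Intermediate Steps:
a(Q) = -Q/2 (a(Q) = Q*(-1/2) = -Q/2)
I(H) = sqrt(H + 1/(-2 + H))
I(-4*a(1)*3)*5 = sqrt((1 + (-(-2)*3)*(-2 - (-2)*3))/(-2 - (-2)*3))*5 = sqrt((1 + (-4*(-1/2)*3)*(-2 - 4*(-1/2)*3))/(-2 - 4*(-1/2)*3))*5 = sqrt((1 + (2*3)*(-2 + 2*3))/(-2 + 2*3))*5 = sqrt((1 + 6*(-2 + 6))/(-2 + 6))*5 = sqrt((1 + 6*4)/4)*5 = sqrt((1 + 24)/4)*5 = sqrt((1/4)*25)*5 = sqrt(25/4)*5 = (5/2)*5 = 25/2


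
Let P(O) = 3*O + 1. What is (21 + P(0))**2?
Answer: 484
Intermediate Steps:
P(O) = 1 + 3*O
(21 + P(0))**2 = (21 + (1 + 3*0))**2 = (21 + (1 + 0))**2 = (21 + 1)**2 = 22**2 = 484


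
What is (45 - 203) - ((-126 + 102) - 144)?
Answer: 10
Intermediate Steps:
(45 - 203) - ((-126 + 102) - 144) = -158 - (-24 - 144) = -158 - 1*(-168) = -158 + 168 = 10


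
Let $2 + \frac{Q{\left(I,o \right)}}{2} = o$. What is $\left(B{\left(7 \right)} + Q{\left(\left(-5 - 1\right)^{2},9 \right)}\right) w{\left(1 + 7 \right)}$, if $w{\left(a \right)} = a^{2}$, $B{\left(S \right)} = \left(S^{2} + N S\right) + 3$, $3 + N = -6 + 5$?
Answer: $2432$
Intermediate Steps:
$Q{\left(I,o \right)} = -4 + 2 o$
$N = -4$ ($N = -3 + \left(-6 + 5\right) = -3 - 1 = -4$)
$B{\left(S \right)} = 3 + S^{2} - 4 S$ ($B{\left(S \right)} = \left(S^{2} - 4 S\right) + 3 = 3 + S^{2} - 4 S$)
$\left(B{\left(7 \right)} + Q{\left(\left(-5 - 1\right)^{2},9 \right)}\right) w{\left(1 + 7 \right)} = \left(\left(3 + 7^{2} - 28\right) + \left(-4 + 2 \cdot 9\right)\right) \left(1 + 7\right)^{2} = \left(\left(3 + 49 - 28\right) + \left(-4 + 18\right)\right) 8^{2} = \left(24 + 14\right) 64 = 38 \cdot 64 = 2432$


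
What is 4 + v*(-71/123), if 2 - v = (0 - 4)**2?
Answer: 1486/123 ≈ 12.081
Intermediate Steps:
v = -14 (v = 2 - (0 - 4)**2 = 2 - 1*(-4)**2 = 2 - 1*16 = 2 - 16 = -14)
4 + v*(-71/123) = 4 - (-994)/123 = 4 - 14*(-71/123) = 4 + 994/123 = 1486/123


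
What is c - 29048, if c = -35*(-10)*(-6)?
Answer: -31148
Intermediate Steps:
c = -2100 (c = 350*(-6) = -2100)
c - 29048 = -2100 - 29048 = -31148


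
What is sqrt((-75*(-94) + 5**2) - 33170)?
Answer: I*sqrt(26095) ≈ 161.54*I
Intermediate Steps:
sqrt((-75*(-94) + 5**2) - 33170) = sqrt((7050 + 25) - 33170) = sqrt(7075 - 33170) = sqrt(-26095) = I*sqrt(26095)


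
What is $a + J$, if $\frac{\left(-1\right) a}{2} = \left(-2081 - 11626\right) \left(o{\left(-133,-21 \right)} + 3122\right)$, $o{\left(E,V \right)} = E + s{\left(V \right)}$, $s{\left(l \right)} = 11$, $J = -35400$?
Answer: $82206600$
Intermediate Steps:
$o{\left(E,V \right)} = 11 + E$ ($o{\left(E,V \right)} = E + 11 = 11 + E$)
$a = 82242000$ ($a = - 2 \left(-2081 - 11626\right) \left(\left(11 - 133\right) + 3122\right) = - 2 \left(- 13707 \left(-122 + 3122\right)\right) = - 2 \left(\left(-13707\right) 3000\right) = \left(-2\right) \left(-41121000\right) = 82242000$)
$a + J = 82242000 - 35400 = 82206600$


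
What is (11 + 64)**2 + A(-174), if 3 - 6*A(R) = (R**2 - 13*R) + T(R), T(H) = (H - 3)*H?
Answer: -9861/2 ≈ -4930.5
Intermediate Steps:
T(H) = H*(-3 + H) (T(H) = (-3 + H)*H = H*(-3 + H))
A(R) = 1/2 - R**2/6 + 13*R/6 - R*(-3 + R)/6 (A(R) = 1/2 - ((R**2 - 13*R) + R*(-3 + R))/6 = 1/2 - (R**2 - 13*R + R*(-3 + R))/6 = 1/2 + (-R**2/6 + 13*R/6 - R*(-3 + R)/6) = 1/2 - R**2/6 + 13*R/6 - R*(-3 + R)/6)
(11 + 64)**2 + A(-174) = (11 + 64)**2 + (1/2 - 1/3*(-174)**2 + (8/3)*(-174)) = 75**2 + (1/2 - 1/3*30276 - 464) = 5625 + (1/2 - 10092 - 464) = 5625 - 21111/2 = -9861/2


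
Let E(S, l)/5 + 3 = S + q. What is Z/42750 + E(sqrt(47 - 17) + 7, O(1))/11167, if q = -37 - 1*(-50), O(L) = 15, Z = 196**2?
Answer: 216312611/238694625 + 5*sqrt(30)/11167 ≈ 0.90868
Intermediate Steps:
Z = 38416
q = 13 (q = -37 + 50 = 13)
E(S, l) = 50 + 5*S (E(S, l) = -15 + 5*(S + 13) = -15 + 5*(13 + S) = -15 + (65 + 5*S) = 50 + 5*S)
Z/42750 + E(sqrt(47 - 17) + 7, O(1))/11167 = 38416/42750 + (50 + 5*(sqrt(47 - 17) + 7))/11167 = 38416*(1/42750) + (50 + 5*(sqrt(30) + 7))*(1/11167) = 19208/21375 + (50 + 5*(7 + sqrt(30)))*(1/11167) = 19208/21375 + (50 + (35 + 5*sqrt(30)))*(1/11167) = 19208/21375 + (85 + 5*sqrt(30))*(1/11167) = 19208/21375 + (85/11167 + 5*sqrt(30)/11167) = 216312611/238694625 + 5*sqrt(30)/11167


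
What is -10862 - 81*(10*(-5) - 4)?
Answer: -6488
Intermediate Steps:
-10862 - 81*(10*(-5) - 4) = -10862 - 81*(-50 - 4) = -10862 - 81*(-54) = -10862 + 4374 = -6488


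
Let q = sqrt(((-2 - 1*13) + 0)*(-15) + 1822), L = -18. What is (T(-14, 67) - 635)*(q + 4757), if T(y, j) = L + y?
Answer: -3172919 - 667*sqrt(2047) ≈ -3.2031e+6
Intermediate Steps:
T(y, j) = -18 + y
q = sqrt(2047) (q = sqrt(((-2 - 13) + 0)*(-15) + 1822) = sqrt((-15 + 0)*(-15) + 1822) = sqrt(-15*(-15) + 1822) = sqrt(225 + 1822) = sqrt(2047) ≈ 45.244)
(T(-14, 67) - 635)*(q + 4757) = ((-18 - 14) - 635)*(sqrt(2047) + 4757) = (-32 - 635)*(4757 + sqrt(2047)) = -667*(4757 + sqrt(2047)) = -3172919 - 667*sqrt(2047)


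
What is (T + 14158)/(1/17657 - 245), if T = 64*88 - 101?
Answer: -115882891/1441988 ≈ -80.363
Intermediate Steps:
T = 5531 (T = 5632 - 101 = 5531)
(T + 14158)/(1/17657 - 245) = (5531 + 14158)/(1/17657 - 245) = 19689/(1/17657 - 245) = 19689/(-4325964/17657) = 19689*(-17657/4325964) = -115882891/1441988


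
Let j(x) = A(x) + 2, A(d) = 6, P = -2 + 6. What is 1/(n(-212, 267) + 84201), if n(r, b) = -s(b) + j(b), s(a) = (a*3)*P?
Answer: 1/81005 ≈ 1.2345e-5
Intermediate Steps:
P = 4
j(x) = 8 (j(x) = 6 + 2 = 8)
s(a) = 12*a (s(a) = (a*3)*4 = (3*a)*4 = 12*a)
n(r, b) = 8 - 12*b (n(r, b) = -12*b + 8 = 8 - 12*b)
1/(n(-212, 267) + 84201) = 1/((8 - 12*267) + 84201) = 1/((8 - 3204) + 84201) = 1/(-3196 + 84201) = 1/81005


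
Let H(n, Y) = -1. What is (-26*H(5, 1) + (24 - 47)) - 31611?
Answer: -31608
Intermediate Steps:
(-26*H(5, 1) + (24 - 47)) - 31611 = (-26*(-1) + (24 - 47)) - 31611 = (26 - 23) - 31611 = 3 - 31611 = -31608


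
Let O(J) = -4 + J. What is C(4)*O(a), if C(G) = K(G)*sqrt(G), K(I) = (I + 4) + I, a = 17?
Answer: 312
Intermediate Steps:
K(I) = 4 + 2*I (K(I) = (4 + I) + I = 4 + 2*I)
C(G) = sqrt(G)*(4 + 2*G) (C(G) = (4 + 2*G)*sqrt(G) = sqrt(G)*(4 + 2*G))
C(4)*O(a) = (2*sqrt(4)*(2 + 4))*(-4 + 17) = (2*2*6)*13 = 24*13 = 312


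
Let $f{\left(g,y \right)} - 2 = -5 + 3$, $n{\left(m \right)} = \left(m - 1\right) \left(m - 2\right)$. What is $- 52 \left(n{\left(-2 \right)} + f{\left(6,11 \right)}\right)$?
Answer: $-624$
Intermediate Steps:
$n{\left(m \right)} = \left(-1 + m\right) \left(-2 + m\right)$
$f{\left(g,y \right)} = 0$ ($f{\left(g,y \right)} = 2 + \left(-5 + 3\right) = 2 - 2 = 0$)
$- 52 \left(n{\left(-2 \right)} + f{\left(6,11 \right)}\right) = - 52 \left(\left(2 + \left(-2\right)^{2} - -6\right) + 0\right) = - 52 \left(\left(2 + 4 + 6\right) + 0\right) = - 52 \left(12 + 0\right) = \left(-52\right) 12 = -624$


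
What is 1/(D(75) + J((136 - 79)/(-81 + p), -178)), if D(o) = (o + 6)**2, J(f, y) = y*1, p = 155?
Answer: 1/6383 ≈ 0.00015667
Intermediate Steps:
J(f, y) = y
D(o) = (6 + o)**2
1/(D(75) + J((136 - 79)/(-81 + p), -178)) = 1/((6 + 75)**2 - 178) = 1/(81**2 - 178) = 1/(6561 - 178) = 1/6383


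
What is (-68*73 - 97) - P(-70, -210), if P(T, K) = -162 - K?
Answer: -5109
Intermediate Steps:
(-68*73 - 97) - P(-70, -210) = (-68*73 - 97) - (-162 - 1*(-210)) = (-4964 - 97) - (-162 + 210) = -5061 - 1*48 = -5061 - 48 = -5109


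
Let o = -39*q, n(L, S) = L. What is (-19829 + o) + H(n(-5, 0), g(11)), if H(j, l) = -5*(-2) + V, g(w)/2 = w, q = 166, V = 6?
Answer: -26287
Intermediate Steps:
g(w) = 2*w
o = -6474 (o = -39*166 = -6474)
H(j, l) = 16 (H(j, l) = -5*(-2) + 6 = 10 + 6 = 16)
(-19829 + o) + H(n(-5, 0), g(11)) = (-19829 - 6474) + 16 = -26303 + 16 = -26287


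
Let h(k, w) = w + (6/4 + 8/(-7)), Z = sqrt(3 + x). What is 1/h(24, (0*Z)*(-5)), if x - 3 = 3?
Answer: 14/5 ≈ 2.8000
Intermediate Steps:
x = 6 (x = 3 + 3 = 6)
Z = 3 (Z = sqrt(3 + 6) = sqrt(9) = 3)
h(k, w) = 5/14 + w (h(k, w) = w + (6*(1/4) + 8*(-1/7)) = w + (3/2 - 8/7) = w + 5/14 = 5/14 + w)
1/h(24, (0*Z)*(-5)) = 1/(5/14 + (0*3)*(-5)) = 1/(5/14 + 0*(-5)) = 1/(5/14 + 0) = 1/(5/14) = 14/5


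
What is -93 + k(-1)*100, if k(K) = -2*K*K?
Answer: -293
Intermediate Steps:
k(K) = -2*K²
-93 + k(-1)*100 = -93 - 2*(-1)²*100 = -93 - 2*1*100 = -93 - 2*100 = -93 - 200 = -293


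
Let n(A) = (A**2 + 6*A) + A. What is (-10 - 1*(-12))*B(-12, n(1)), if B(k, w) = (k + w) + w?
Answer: 8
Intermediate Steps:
n(A) = A**2 + 7*A
B(k, w) = k + 2*w
(-10 - 1*(-12))*B(-12, n(1)) = (-10 - 1*(-12))*(-12 + 2*(1*(7 + 1))) = (-10 + 12)*(-12 + 2*(1*8)) = 2*(-12 + 2*8) = 2*(-12 + 16) = 2*4 = 8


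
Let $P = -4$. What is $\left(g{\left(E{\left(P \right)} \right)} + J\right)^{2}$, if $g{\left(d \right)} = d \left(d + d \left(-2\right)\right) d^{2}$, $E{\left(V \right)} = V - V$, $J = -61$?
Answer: $3721$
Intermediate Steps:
$E{\left(V \right)} = 0$
$g{\left(d \right)} = - d^{4}$ ($g{\left(d \right)} = d \left(d - 2 d\right) d^{2} = d - d d^{2} = d \left(- d^{3}\right) = - d^{4}$)
$\left(g{\left(E{\left(P \right)} \right)} + J\right)^{2} = \left(- 0^{4} - 61\right)^{2} = \left(\left(-1\right) 0 - 61\right)^{2} = \left(0 - 61\right)^{2} = \left(-61\right)^{2} = 3721$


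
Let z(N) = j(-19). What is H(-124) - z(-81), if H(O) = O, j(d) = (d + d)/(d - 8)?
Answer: -3386/27 ≈ -125.41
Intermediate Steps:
j(d) = 2*d/(-8 + d) (j(d) = (2*d)/(-8 + d) = 2*d/(-8 + d))
z(N) = 38/27 (z(N) = 2*(-19)/(-8 - 19) = 2*(-19)/(-27) = 2*(-19)*(-1/27) = 38/27)
H(-124) - z(-81) = -124 - 1*38/27 = -124 - 38/27 = -3386/27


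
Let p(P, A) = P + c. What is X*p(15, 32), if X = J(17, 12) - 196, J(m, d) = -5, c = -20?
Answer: 1005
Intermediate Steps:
p(P, A) = -20 + P (p(P, A) = P - 20 = -20 + P)
X = -201 (X = -5 - 196 = -201)
X*p(15, 32) = -201*(-20 + 15) = -201*(-5) = 1005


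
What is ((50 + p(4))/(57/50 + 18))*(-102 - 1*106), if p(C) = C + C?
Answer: -20800/33 ≈ -630.30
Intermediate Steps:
p(C) = 2*C
((50 + p(4))/(57/50 + 18))*(-102 - 1*106) = ((50 + 2*4)/(57/50 + 18))*(-102 - 1*106) = ((50 + 8)/(57*(1/50) + 18))*(-102 - 106) = (58/(57/50 + 18))*(-208) = (58/(957/50))*(-208) = (58*(50/957))*(-208) = (100/33)*(-208) = -20800/33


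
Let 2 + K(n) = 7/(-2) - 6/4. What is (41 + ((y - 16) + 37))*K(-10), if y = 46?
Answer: -756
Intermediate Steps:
K(n) = -7 (K(n) = -2 + (7/(-2) - 6/4) = -2 + (7*(-1/2) - 6*1/4) = -2 + (-7/2 - 3/2) = -2 - 5 = -7)
(41 + ((y - 16) + 37))*K(-10) = (41 + ((46 - 16) + 37))*(-7) = (41 + (30 + 37))*(-7) = (41 + 67)*(-7) = 108*(-7) = -756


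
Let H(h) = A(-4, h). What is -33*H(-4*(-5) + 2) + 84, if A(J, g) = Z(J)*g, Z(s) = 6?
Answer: -4272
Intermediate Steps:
A(J, g) = 6*g
H(h) = 6*h
-33*H(-4*(-5) + 2) + 84 = -198*(-4*(-5) + 2) + 84 = -198*(20 + 2) + 84 = -198*22 + 84 = -33*132 + 84 = -4356 + 84 = -4272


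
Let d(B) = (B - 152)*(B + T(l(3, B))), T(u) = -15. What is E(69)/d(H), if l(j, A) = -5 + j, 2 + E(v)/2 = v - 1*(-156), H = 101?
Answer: -223/2193 ≈ -0.10169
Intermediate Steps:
E(v) = 308 + 2*v (E(v) = -4 + 2*(v - 1*(-156)) = -4 + 2*(v + 156) = -4 + 2*(156 + v) = -4 + (312 + 2*v) = 308 + 2*v)
d(B) = (-152 + B)*(-15 + B) (d(B) = (B - 152)*(B - 15) = (-152 + B)*(-15 + B))
E(69)/d(H) = (308 + 2*69)/(2280 + 101² - 167*101) = (308 + 138)/(2280 + 10201 - 16867) = 446/(-4386) = 446*(-1/4386) = -223/2193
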